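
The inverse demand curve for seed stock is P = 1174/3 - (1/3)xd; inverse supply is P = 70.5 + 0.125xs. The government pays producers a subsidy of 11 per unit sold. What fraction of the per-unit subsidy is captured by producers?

Pre-subsidy: 1174/3 - (1/3)x = 70.5 + 0.125x gives x* = 700 and P* = 158.
With the subsidy, sellers receive Ps = Pb + 11 for each unit, where Pb is the price buyers pay.
On the curves, Pb = 1174/3 - (1/3)x and Ps = 70.5 + 0.125x; the wedge Ps − Pb = 11 gives 70.5 + 0.125x − (1174/3 - (1/3)x) = 11, so x' = 724.
Then Pb = 1174/3 − (1/3)·724 = 150 and Ps = 70.5 + 0.125·724 = 161.
Buyers' price falls by P* − Pb = 158 − 150 = 8; sellers' price rises by Ps − P* = 161 − 158 = 3.
So producers capture 3/11 = 3/11 of each unit of subsidy.

Producer share = 3/11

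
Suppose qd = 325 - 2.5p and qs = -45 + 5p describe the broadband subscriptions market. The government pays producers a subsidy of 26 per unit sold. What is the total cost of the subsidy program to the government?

Government cost = 6370

Pre-subsidy: 325 - 2.5p = -45 + 5p gives p* = 148/3, q* = 605/3.
With the subsidy, sellers receive ps = pb + 26 for each unit, where pb is the price buyers pay.
Supply in terms of pb becomes qs = -45 + 5(pb + 26) = 85 + 5pb. Setting this equal to demand: 325 - 2.5pb = 85 + 5pb, so pb = 32.
Sellers receive ps = 32 + 26 = 58; q' = 325 − 2.5·32 = 245.
Government outlay = subsidy × quantity = 26 × 245 = 6370.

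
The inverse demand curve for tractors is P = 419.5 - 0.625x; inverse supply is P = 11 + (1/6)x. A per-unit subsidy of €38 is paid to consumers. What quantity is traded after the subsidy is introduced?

x' = 564

Pre-subsidy: 419.5 - 0.625x = 11 + (1/6)x gives x* = 516 and P* = 97.
With the rebate, buyers effectively pay Pb = Ps − 38, where Ps is the price sellers receive.
On the curves, Pb = 419.5 - 0.625x and Ps = 11 + (1/6)x; the wedge Ps − Pb = 38 gives 11 + (1/6)x − (419.5 - 0.625x) = 38, so x' = 564.
Then Pb = 419.5 − 0.625·564 = 67 and Ps = 11 + (1/6)·564 = 105.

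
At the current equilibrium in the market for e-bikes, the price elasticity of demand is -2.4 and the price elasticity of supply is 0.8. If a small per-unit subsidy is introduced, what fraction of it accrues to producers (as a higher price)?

For a small subsidy around the equilibrium, the benefit split depends on the relative slopes, which at a point are proportional to the elasticities.
Buyer share = εs/(εs + |εd|) = 0.8/(0.8 + 2.4) = 0.25; seller share = |εd|/(εs + |εd|) = 0.75.
So producers capture 0.75 of the subsidy.

Producer share = 0.75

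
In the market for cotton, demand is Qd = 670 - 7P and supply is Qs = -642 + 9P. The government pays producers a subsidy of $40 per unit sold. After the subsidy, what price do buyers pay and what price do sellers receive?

Pre-subsidy: 670 - 7P = -642 + 9P gives P* = 82, Q* = 96.
With the subsidy, sellers receive Ps = Pb + 40 for each unit, where Pb is the price buyers pay.
Supply in terms of Pb becomes Qs = -642 + 9(Pb + 40) = -282 + 9Pb. Setting this equal to demand: 670 - 7Pb = -282 + 9Pb, so Pb = 59.5.
Sellers receive Ps = 59.5 + 40 = 99.5; Q' = 670 − 7·59.5 = 253.5.

Buyers pay $59.5; sellers receive $99.5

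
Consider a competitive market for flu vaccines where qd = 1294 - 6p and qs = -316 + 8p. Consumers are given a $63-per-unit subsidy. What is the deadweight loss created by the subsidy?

Deadweight loss = $6804

Pre-subsidy: 1294 - 6p = -316 + 8p gives p* = 115, q* = 604.
With the rebate, buyers effectively pay pb = ps − 63, where ps is the price sellers receive.
Demand in terms of ps becomes qd = 1294 − 6(ps − 63) = 1672 - 6ps. Setting this equal to supply: 1672 - 6ps = -316 + 8ps, so ps = 142.
Buyers pay pb = 142 − 63 = 79; q' = -316 + 8·142 = 820.
The subsidy expands output by 820 − 604 = 216 past the efficient level; on those units the gap between marginal cost and willingness to pay runs from 0 up to 63.
DWL = ½ × 63 × 216 = 6804.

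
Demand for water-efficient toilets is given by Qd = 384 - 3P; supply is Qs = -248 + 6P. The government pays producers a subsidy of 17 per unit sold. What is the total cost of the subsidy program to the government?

Pre-subsidy: 384 - 3P = -248 + 6P gives P* = 632/9, Q* = 520/3.
With the subsidy, sellers receive Ps = Pb + 17 for each unit, where Pb is the price buyers pay.
Supply in terms of Pb becomes Qs = -248 + 6(Pb + 17) = -146 + 6Pb. Setting this equal to demand: 384 - 3Pb = -146 + 6Pb, so Pb = 530/9.
Sellers receive Ps = 530/9 + 17 = 683/9; Q' = 384 − 3·(530/9) = 622/3.
Government outlay = subsidy × quantity = 17 × 622/3 = 10574/3.

Government cost = 10574/3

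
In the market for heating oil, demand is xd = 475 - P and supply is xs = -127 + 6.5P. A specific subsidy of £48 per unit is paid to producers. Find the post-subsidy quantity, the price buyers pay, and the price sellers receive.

x' = 1309/3; buyers pay 116/3; sellers receive 260/3

Pre-subsidy: 475 - P = -127 + 6.5P gives P* = 1204/15, x* = 5921/15.
With the subsidy, sellers receive Ps = Pb + 48 for each unit, where Pb is the price buyers pay.
Supply in terms of Pb becomes xs = -127 + 6.5(Pb + 48) = 185 + 6.5Pb. Setting this equal to demand: 475 - Pb = 185 + 6.5Pb, so Pb = 116/3.
Sellers receive Ps = 116/3 + 48 = 260/3; x' = 475 − 1·(116/3) = 1309/3.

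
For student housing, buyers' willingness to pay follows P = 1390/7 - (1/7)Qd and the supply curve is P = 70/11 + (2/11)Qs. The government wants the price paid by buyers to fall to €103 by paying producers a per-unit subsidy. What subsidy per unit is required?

Required subsidy s = €25 per unit

At a buyer price of 103, quantity demanded is 1390 − 7·103 = 669.
Sellers supply 669 only when they receive Ps = 70/11 + (2/11)·669 = 128.
s = Ps − Pb = 128 − 103 = 25.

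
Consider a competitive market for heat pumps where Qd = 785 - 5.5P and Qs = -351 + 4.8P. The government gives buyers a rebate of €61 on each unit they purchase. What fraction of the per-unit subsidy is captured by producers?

Producer share = 55/103

Pre-subsidy: 785 - 5.5P = -351 + 4.8P gives P* = 11360/103, Q* = 18375/103.
With the rebate, buyers effectively pay Pb = Ps − 61, where Ps is the price sellers receive.
Demand in terms of Ps becomes Qd = 785 − 5.5(Ps − 61) = 1120.5 - 5.5Ps. Setting this equal to supply: 1120.5 - 5.5Ps = -351 + 4.8Ps, so Ps = 14715/103.
Buyers pay Pb = 14715/103 − 61 = 8432/103; Q' = -351 + 4.8·(14715/103) = 34479/103.
Buyers' price falls by P* − Pb = 11360/103 − 8432/103 = 2928/103; sellers' price rises by Ps − P* = 14715/103 − 11360/103 = 3355/103.
So producers capture (3355/103)/61 = 55/103 of each unit of subsidy.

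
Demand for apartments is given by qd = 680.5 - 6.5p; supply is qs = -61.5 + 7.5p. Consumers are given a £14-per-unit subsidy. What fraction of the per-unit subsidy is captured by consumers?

Consumer share = 15/28

Pre-subsidy: 680.5 - 6.5p = -61.5 + 7.5p gives p* = 53, q* = 336.
With the rebate, buyers effectively pay pb = ps − 14, where ps is the price sellers receive.
Demand in terms of ps becomes qd = 680.5 − 6.5(ps − 14) = 771.5 - 6.5ps. Setting this equal to supply: 771.5 - 6.5ps = -61.5 + 7.5ps, so ps = 59.5.
Buyers pay pb = 59.5 − 14 = 45.5; q' = -61.5 + 7.5·59.5 = 384.75.
Buyers' price falls by p* − pb = 53 − 45.5 = 7.5; sellers' price rises by ps − p* = 59.5 − 53 = 6.5.
So consumers capture 7.5/14 = 15/28 of each unit of subsidy.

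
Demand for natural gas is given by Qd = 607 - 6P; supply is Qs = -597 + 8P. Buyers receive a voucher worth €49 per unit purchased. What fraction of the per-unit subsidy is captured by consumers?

Consumer share = 4/7

Pre-subsidy: 607 - 6P = -597 + 8P gives P* = 86, Q* = 91.
With the rebate, buyers effectively pay Pb = Ps − 49, where Ps is the price sellers receive.
Demand in terms of Ps becomes Qd = 607 − 6(Ps − 49) = 901 - 6Ps. Setting this equal to supply: 901 - 6Ps = -597 + 8Ps, so Ps = 107.
Buyers pay Pb = 107 − 49 = 58; Q' = -597 + 8·107 = 259.
Buyers' price falls by P* − Pb = 86 − 58 = 28; sellers' price rises by Ps − P* = 107 − 86 = 21.
So consumers capture 28/49 = 4/7 of each unit of subsidy.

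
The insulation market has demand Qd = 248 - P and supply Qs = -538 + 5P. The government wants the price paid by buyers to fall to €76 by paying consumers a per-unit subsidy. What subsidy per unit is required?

Required subsidy s = €66 per unit

At a buyer price of 76, quantity demanded is 248 − 1·76 = 172.
Sellers supply 172 only when they receive Ps with -538 + 5·Ps = 172, i.e. Ps = 142.
s = Ps − Pb = 142 − 76 = 66.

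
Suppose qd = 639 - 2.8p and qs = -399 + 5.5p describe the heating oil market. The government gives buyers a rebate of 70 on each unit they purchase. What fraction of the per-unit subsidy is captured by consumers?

Pre-subsidy: 639 - 2.8p = -399 + 5.5p gives p* = 10380/83, q* = 23973/83.
With the rebate, buyers effectively pay pb = ps − 70, where ps is the price sellers receive.
Demand in terms of ps becomes qd = 639 − 2.8(ps − 70) = 835 - 2.8ps. Setting this equal to supply: 835 - 2.8ps = -399 + 5.5ps, so ps = 12340/83.
Buyers pay pb = 12340/83 − 70 = 6530/83; q' = -399 + 5.5·(12340/83) = 34753/83.
Buyers' price falls by p* − pb = 10380/83 − 6530/83 = 3850/83; sellers' price rises by ps − p* = 12340/83 − 10380/83 = 1960/83.
So consumers capture (3850/83)/70 = 55/83 of each unit of subsidy.

Consumer share = 55/83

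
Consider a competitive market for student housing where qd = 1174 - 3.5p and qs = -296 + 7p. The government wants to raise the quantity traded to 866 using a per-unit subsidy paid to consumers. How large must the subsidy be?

At q = 866, invert demand for the buyer price: pb = (1174 − 866)/3.5 = 88; invert supply for the seller price: ps = (866 − (-296))/7 = 166.
The subsidy must fill the gap: s = ps − pb = 166 − 88 = 78.

Required subsidy s = 78 per unit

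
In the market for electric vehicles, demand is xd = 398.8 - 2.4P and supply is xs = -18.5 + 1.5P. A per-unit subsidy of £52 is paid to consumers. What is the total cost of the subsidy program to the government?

Government cost = £9880

Pre-subsidy: 398.8 - 2.4P = -18.5 + 1.5P gives P* = 107, x* = 142.
With the rebate, buyers effectively pay Pb = Ps − 52, where Ps is the price sellers receive.
Demand in terms of Ps becomes xd = 398.8 − 2.4(Ps − 52) = 523.6 - 2.4Ps. Setting this equal to supply: 523.6 - 2.4Ps = -18.5 + 1.5Ps, so Ps = 139.
Buyers pay Pb = 139 − 52 = 87; x' = -18.5 + 1.5·139 = 190.
Government outlay = subsidy × quantity = 52 × 190 = 9880.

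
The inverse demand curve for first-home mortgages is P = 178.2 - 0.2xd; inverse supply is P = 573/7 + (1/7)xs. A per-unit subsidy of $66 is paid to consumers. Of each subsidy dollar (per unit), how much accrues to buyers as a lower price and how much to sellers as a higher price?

Pre-subsidy: 178.2 - 0.2x = 573/7 + (1/7)x gives x* = 281 and P* = 122.
With the rebate, buyers effectively pay Pb = Ps − 66, where Ps is the price sellers receive.
On the curves, Pb = 178.2 - 0.2x and Ps = 573/7 + (1/7)x; the wedge Ps − Pb = 66 gives 573/7 + (1/7)x − (178.2 - 0.2x) = 66, so x' = 473.5.
Then Pb = 178.2 − 0.2·473.5 = 83.5 and Ps = 573/7 + (1/7)·473.5 = 149.5.
Buyers' price falls by P* − Pb = 122 − 83.5 = 38.5; sellers' price rises by Ps − P* = 149.5 − 122 = 27.5.

Buyers gain $38.5 per unit; sellers gain $27.5 per unit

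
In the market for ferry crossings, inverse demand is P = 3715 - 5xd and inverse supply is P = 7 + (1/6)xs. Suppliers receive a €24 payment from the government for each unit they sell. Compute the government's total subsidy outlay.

Government cost = 537408/31

Pre-subsidy: 3715 - 5x = 7 + (1/6)x gives x* = 22248/31 and P* = 3925/31.
With the subsidy, sellers receive Ps = Pb + 24 for each unit, where Pb is the price buyers pay.
On the curves, Pb = 3715 - 5x and Ps = 7 + (1/6)x; the wedge Ps − Pb = 24 gives 7 + (1/6)x − (3715 - 5x) = 24, so x' = 22392/31.
Then Pb = 3715 − 5·(22392/31) = 3205/31 and Ps = 7 + (1/6)·(22392/31) = 3949/31.
Government outlay = subsidy × quantity = 24 × 22392/31 = 537408/31.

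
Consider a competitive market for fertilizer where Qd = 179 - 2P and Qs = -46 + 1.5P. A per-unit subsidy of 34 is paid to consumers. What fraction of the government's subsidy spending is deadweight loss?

DWL / government spending = 102/557

Pre-subsidy: 179 - 2P = -46 + 1.5P gives P* = 450/7, Q* = 353/7.
With the rebate, buyers effectively pay Pb = Ps − 34, where Ps is the price sellers receive.
Demand in terms of Ps becomes Qd = 179 − 2(Ps − 34) = 247 - 2Ps. Setting this equal to supply: 247 - 2Ps = -46 + 1.5Ps, so Ps = 586/7.
Buyers pay Pb = 586/7 − 34 = 348/7; Q' = -46 + 1.5·(586/7) = 557/7.
ΔCS = ½(353/7 + 557/7)(450/7 − 348/7) = 6630/7; ΔPS = ½(353/7 + 557/7)(586/7 − 450/7) = 8840/7.
Government spending = 34 × 557/7 = 18938/7.
DWL = ½ × 34 × (557/7 − 353/7) = 3468/7; fraction = (3468/7) / (18938/7) = 102/557.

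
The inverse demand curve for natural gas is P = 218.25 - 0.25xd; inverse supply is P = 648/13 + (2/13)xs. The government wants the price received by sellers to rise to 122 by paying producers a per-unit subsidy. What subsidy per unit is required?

At a seller price of 122, quantity supplied is -324 + 6.5·122 = 469.
Buyers absorb 469 only when they pay Pb = 218.25 − 0.25·469 = 101.
s = Ps − Pb = 122 − 101 = 21.

Required subsidy s = 21 per unit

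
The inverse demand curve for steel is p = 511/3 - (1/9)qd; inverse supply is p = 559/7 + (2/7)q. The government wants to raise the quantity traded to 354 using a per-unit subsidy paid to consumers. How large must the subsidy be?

Required subsidy s = 50 per unit

At q = 354, from the demand curve buyers pay pb = 511/3 − (1/9)·354 = 131; from the supply curve sellers need ps = 559/7 + (2/7)·354 = 181.
The subsidy must fill the gap: s = ps − pb = 181 − 131 = 50.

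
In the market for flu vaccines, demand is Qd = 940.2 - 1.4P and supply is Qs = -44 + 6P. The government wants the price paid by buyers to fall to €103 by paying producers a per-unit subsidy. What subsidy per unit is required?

Required subsidy s = €37 per unit

At a buyer price of 103, quantity demanded is 940.2 − 1.4·103 = 796.
Sellers supply 796 only when they receive Ps with -44 + 6·Ps = 796, i.e. Ps = 140.
s = Ps − Pb = 140 − 103 = 37.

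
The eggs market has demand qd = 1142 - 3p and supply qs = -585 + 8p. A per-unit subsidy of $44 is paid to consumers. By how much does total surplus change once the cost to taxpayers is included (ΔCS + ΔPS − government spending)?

Net change in total surplus = -$2112

Pre-subsidy: 1142 - 3p = -585 + 8p gives p* = 157, q* = 671.
With the rebate, buyers effectively pay pb = ps − 44, where ps is the price sellers receive.
Demand in terms of ps becomes qd = 1142 − 3(ps − 44) = 1274 - 3ps. Setting this equal to supply: 1274 - 3ps = -585 + 8ps, so ps = 169.
Buyers pay pb = 169 − 44 = 125; q' = -585 + 8·169 = 767.
ΔCS = ½(671 + 767)(157 − 125) = 23008; ΔPS = ½(671 + 767)(169 − 157) = 8628.
Government spending = 44 × 767 = 33748.
Net change = 23008 + 8628 − 33748 = -2112. The loss equals the DWL triangle ½·44·96.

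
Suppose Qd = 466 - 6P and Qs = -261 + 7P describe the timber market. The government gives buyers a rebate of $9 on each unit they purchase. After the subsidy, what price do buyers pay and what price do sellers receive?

Pre-subsidy: 466 - 6P = -261 + 7P gives P* = 727/13, Q* = 1696/13.
With the rebate, buyers effectively pay Pb = Ps − 9, where Ps is the price sellers receive.
Demand in terms of Ps becomes Qd = 466 − 6(Ps − 9) = 520 - 6Ps. Setting this equal to supply: 520 - 6Ps = -261 + 7Ps, so Ps = 781/13.
Buyers pay Pb = 781/13 − 9 = 664/13; Q' = -261 + 7·(781/13) = 2074/13.

Buyers pay 664/13; sellers receive 781/13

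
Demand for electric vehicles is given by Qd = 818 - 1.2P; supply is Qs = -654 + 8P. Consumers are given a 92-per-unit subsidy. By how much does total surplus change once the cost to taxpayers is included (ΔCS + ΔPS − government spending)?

Net change in total surplus = -4416

Pre-subsidy: 818 - 1.2P = -654 + 8P gives P* = 160, Q* = 626.
With the rebate, buyers effectively pay Pb = Ps − 92, where Ps is the price sellers receive.
Demand in terms of Ps becomes Qd = 818 − 1.2(Ps − 92) = 928.4 - 1.2Ps. Setting this equal to supply: 928.4 - 1.2Ps = -654 + 8Ps, so Ps = 172.
Buyers pay Pb = 172 − 92 = 80; Q' = -654 + 8·172 = 722.
ΔCS = ½(626 + 722)(160 − 80) = 53920; ΔPS = ½(626 + 722)(172 − 160) = 8088.
Government spending = 92 × 722 = 66424.
Net change = 53920 + 8088 − 66424 = -4416. The loss equals the DWL triangle ½·92·96.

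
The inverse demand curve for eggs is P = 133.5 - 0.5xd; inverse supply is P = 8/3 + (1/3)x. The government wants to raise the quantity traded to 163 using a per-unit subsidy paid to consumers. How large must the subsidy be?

Required subsidy s = 5 per unit

At x = 163, from the demand curve buyers pay Pb = 133.5 − 0.5·163 = 52; from the supply curve sellers need Ps = 8/3 + (1/3)·163 = 57.
The subsidy must fill the gap: s = Ps − Pb = 57 − 52 = 5.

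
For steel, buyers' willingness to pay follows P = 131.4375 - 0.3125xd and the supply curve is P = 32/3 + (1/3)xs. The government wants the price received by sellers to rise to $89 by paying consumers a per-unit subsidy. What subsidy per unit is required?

Required subsidy s = $31 per unit

At a seller price of 89, quantity supplied is -32 + 3·89 = 235.
Buyers absorb 235 only when they pay Pb = 131.4375 − 0.3125·235 = 58.
s = Ps − Pb = 89 − 58 = 31.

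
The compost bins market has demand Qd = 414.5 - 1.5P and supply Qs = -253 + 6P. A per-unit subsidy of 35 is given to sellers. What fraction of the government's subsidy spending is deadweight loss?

DWL / government spending = 21/323

Pre-subsidy: 414.5 - 1.5P = -253 + 6P gives P* = 89, Q* = 281.
With the subsidy, sellers receive Ps = Pb + 35 for each unit, where Pb is the price buyers pay.
Supply in terms of Pb becomes Qs = -253 + 6(Pb + 35) = -43 + 6Pb. Setting this equal to demand: 414.5 - 1.5Pb = -43 + 6Pb, so Pb = 61.
Sellers receive Ps = 61 + 35 = 96; Q' = 414.5 − 1.5·61 = 323.
ΔCS = ½(281 + 323)(89 − 61) = 8456; ΔPS = ½(281 + 323)(96 − 89) = 2114.
Government spending = 35 × 323 = 11305.
DWL = ½ × 35 × (323 − 281) = 735; fraction = 735 / 11305 = 21/323.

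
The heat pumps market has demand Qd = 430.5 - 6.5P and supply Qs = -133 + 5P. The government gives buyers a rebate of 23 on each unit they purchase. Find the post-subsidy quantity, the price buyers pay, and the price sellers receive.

Pre-subsidy: 430.5 - 6.5P = -133 + 5P gives P* = 49, Q* = 112.
With the rebate, buyers effectively pay Pb = Ps − 23, where Ps is the price sellers receive.
Demand in terms of Ps becomes Qd = 430.5 − 6.5(Ps − 23) = 580 - 6.5Ps. Setting this equal to supply: 580 - 6.5Ps = -133 + 5Ps, so Ps = 62.
Buyers pay Pb = 62 − 23 = 39; Q' = -133 + 5·62 = 177.

Q' = 177; buyers pay 39; sellers receive 62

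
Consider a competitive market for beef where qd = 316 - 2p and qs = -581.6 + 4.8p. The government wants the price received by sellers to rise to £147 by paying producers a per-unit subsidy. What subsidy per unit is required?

At a seller price of 147, quantity supplied is -581.6 + 4.8·147 = 124.
Buyers absorb 124 only when they pay pb with 316 − 2·pb = 124, i.e. pb = 96.
s = ps − pb = 147 − 96 = 51.

Required subsidy s = £51 per unit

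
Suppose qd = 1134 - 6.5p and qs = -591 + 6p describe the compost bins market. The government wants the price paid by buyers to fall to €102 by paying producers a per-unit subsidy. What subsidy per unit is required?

At a buyer price of 102, quantity demanded is 1134 − 6.5·102 = 471.
Sellers supply 471 only when they receive ps with -591 + 6·ps = 471, i.e. ps = 177.
s = ps − pb = 177 − 102 = 75.

Required subsidy s = €75 per unit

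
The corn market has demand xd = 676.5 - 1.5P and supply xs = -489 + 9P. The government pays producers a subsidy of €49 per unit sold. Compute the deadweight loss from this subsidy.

Pre-subsidy: 676.5 - 1.5P = -489 + 9P gives P* = 111, x* = 510.
With the subsidy, sellers receive Ps = Pb + 49 for each unit, where Pb is the price buyers pay.
Supply in terms of Pb becomes xs = -489 + 9(Pb + 49) = -48 + 9Pb. Setting this equal to demand: 676.5 - 1.5Pb = -48 + 9Pb, so Pb = 69.
Sellers receive Ps = 69 + 49 = 118; x' = 676.5 − 1.5·69 = 573.
The subsidy expands output by 573 − 510 = 63 past the efficient level; on those units the gap between marginal cost and willingness to pay runs from 0 up to 49.
DWL = ½ × 49 × 63 = 1543.5.

Deadweight loss = €1543.5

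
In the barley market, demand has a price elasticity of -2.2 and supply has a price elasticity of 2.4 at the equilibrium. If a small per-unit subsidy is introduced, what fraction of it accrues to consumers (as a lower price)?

For a small subsidy around the equilibrium, the benefit split depends on the relative slopes, which at a point are proportional to the elasticities.
Buyer share = εs/(εs + |εd|) = 2.4/(2.4 + 2.2) = 12/23; seller share = |εd|/(εs + |εd|) = 11/23.

Consumer share = 12/23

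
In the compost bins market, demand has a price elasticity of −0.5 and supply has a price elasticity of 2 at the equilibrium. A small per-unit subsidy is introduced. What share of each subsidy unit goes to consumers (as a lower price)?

Consumer share = 0.8

For a small subsidy around the equilibrium, the benefit split depends on the relative slopes, which at a point are proportional to the elasticities.
Buyer share = εs/(εs + |εd|) = 2/(2 + 0.5) = 0.8; seller share = |εd|/(εs + |εd|) = 0.2.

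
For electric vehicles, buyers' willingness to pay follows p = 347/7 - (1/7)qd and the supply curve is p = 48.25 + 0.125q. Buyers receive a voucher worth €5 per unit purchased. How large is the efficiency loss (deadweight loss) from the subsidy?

Deadweight loss = 140/3

Pre-subsidy: 347/7 - (1/7)q = 48.25 + 0.125q gives q* = 74/15 and p* = 733/15.
With the rebate, buyers effectively pay pb = ps − 5, where ps is the price sellers receive.
On the curves, pb = 347/7 - (1/7)q and ps = 48.25 + 0.125q; the wedge ps − pb = 5 gives 48.25 + 0.125q − (347/7 - (1/7)q) = 5, so q' = 23.6.
Then pb = 347/7 − (1/7)·23.6 = 46.2 and ps = 48.25 + 0.125·23.6 = 51.2.
The subsidy expands output by 23.6 − 74/15 = 56/3 past the efficient level; on those units the gap between marginal cost and willingness to pay runs from 0 up to 5.
DWL = ½ × 5 × 56/3 = 140/3.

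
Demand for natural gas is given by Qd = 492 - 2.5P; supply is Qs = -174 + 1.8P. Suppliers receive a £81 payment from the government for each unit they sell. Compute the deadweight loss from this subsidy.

Pre-subsidy: 492 - 2.5P = -174 + 1.8P gives P* = 6660/43, Q* = 4506/43.
With the subsidy, sellers receive Ps = Pb + 81 for each unit, where Pb is the price buyers pay.
Supply in terms of Pb becomes Qs = -174 + 1.8(Pb + 81) = -28.2 + 1.8Pb. Setting this equal to demand: 492 - 2.5Pb = -28.2 + 1.8Pb, so Pb = 5202/43.
Sellers receive Ps = 5202/43 + 81 = 8685/43; Q' = 492 − 2.5·(5202/43) = 8151/43.
The subsidy expands output by 8151/43 − 4506/43 = 3645/43 past the efficient level; on those units the gap between marginal cost and willingness to pay runs from 0 up to 81.
DWL = ½ × 81 × 3645/43 = 295245/86.

Deadweight loss = 295245/86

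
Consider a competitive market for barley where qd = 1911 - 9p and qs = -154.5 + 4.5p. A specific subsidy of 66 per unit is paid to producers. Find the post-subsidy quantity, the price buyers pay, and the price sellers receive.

Pre-subsidy: 1911 - 9p = -154.5 + 4.5p gives p* = 153, q* = 534.
With the subsidy, sellers receive ps = pb + 66 for each unit, where pb is the price buyers pay.
Supply in terms of pb becomes qs = -154.5 + 4.5(pb + 66) = 142.5 + 4.5pb. Setting this equal to demand: 1911 - 9pb = 142.5 + 4.5pb, so pb = 131.
Sellers receive ps = 131 + 66 = 197; q' = 1911 − 9·131 = 732.

q' = 732; buyers pay 131; sellers receive 197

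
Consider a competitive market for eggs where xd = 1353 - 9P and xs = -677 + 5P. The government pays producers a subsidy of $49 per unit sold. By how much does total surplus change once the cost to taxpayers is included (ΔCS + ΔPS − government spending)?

Pre-subsidy: 1353 - 9P = -677 + 5P gives P* = 145, x* = 48.
With the subsidy, sellers receive Ps = Pb + 49 for each unit, where Pb is the price buyers pay.
Supply in terms of Pb becomes xs = -677 + 5(Pb + 49) = -432 + 5Pb. Setting this equal to demand: 1353 - 9Pb = -432 + 5Pb, so Pb = 127.5.
Sellers receive Ps = 127.5 + 49 = 176.5; x' = 1353 − 9·127.5 = 205.5.
ΔCS = ½(48 + 205.5)(145 − 127.5) = 2218.125; ΔPS = ½(48 + 205.5)(176.5 − 145) = 3992.625.
Government spending = 49 × 205.5 = 10069.5.
Net change = 2218.125 + 3992.625 − 10069.5 = -3858.75. The loss equals the DWL triangle ½·49·157.5.

Net change in total surplus = -$3858.75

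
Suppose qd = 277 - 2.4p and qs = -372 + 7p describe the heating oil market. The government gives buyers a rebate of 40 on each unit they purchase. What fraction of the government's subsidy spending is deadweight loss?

DWL / government spending = 1680/8591

Pre-subsidy: 277 - 2.4p = -372 + 7p gives p* = 3245/47, q* = 5231/47.
With the rebate, buyers effectively pay pb = ps − 40, where ps is the price sellers receive.
Demand in terms of ps becomes qd = 277 − 2.4(ps − 40) = 373 - 2.4ps. Setting this equal to supply: 373 - 2.4ps = -372 + 7ps, so ps = 3725/47.
Buyers pay pb = 3725/47 − 40 = 1845/47; q' = -372 + 7·(3725/47) = 8591/47.
ΔCS = ½(5231/47 + 8591/47)(3245/47 − 1845/47) = 9675400/2209; ΔPS = ½(5231/47 + 8591/47)(3725/47 − 3245/47) = 3317280/2209.
Government spending = 40 × 8591/47 = 343640/47.
DWL = ½ × 40 × (8591/47 − 5231/47) = 67200/47; fraction = (67200/47) / (343640/47) = 1680/8591.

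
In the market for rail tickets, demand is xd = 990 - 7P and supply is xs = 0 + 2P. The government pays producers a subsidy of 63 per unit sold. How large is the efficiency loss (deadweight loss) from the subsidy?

Deadweight loss = 3087

Pre-subsidy: 990 - 7P = 0 + 2P gives P* = 110, x* = 220.
With the subsidy, sellers receive Ps = Pb + 63 for each unit, where Pb is the price buyers pay.
Supply in terms of Pb becomes xs = 0 + 2(Pb + 63) = 126 + 2Pb. Setting this equal to demand: 990 - 7Pb = 126 + 2Pb, so Pb = 96.
Sellers receive Ps = 96 + 63 = 159; x' = 990 − 7·96 = 318.
The subsidy expands output by 318 − 220 = 98 past the efficient level; on those units the gap between marginal cost and willingness to pay runs from 0 up to 63.
DWL = ½ × 63 × 98 = 3087.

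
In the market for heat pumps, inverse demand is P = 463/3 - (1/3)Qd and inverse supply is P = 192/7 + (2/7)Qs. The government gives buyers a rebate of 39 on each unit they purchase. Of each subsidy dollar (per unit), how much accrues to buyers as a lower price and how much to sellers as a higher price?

Buyers gain 21 per unit; sellers gain 18 per unit

Pre-subsidy: 463/3 - (1/3)Q = 192/7 + (2/7)Q gives Q* = 205 and P* = 86.
With the rebate, buyers effectively pay Pb = Ps − 39, where Ps is the price sellers receive.
On the curves, Pb = 463/3 - (1/3)Q and Ps = 192/7 + (2/7)Q; the wedge Ps − Pb = 39 gives 192/7 + (2/7)Q − (463/3 - (1/3)Q) = 39, so Q' = 268.
Then Pb = 463/3 − (1/3)·268 = 65 and Ps = 192/7 + (2/7)·268 = 104.
Buyers' price falls by P* − Pb = 86 − 65 = 21; sellers' price rises by Ps − P* = 104 − 86 = 18.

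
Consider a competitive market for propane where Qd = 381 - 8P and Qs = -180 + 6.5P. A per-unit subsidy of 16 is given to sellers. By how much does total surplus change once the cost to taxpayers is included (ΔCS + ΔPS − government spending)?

Net change in total surplus = -13312/29

Pre-subsidy: 381 - 8P = -180 + 6.5P gives P* = 1122/29, Q* = 2073/29.
With the subsidy, sellers receive Ps = Pb + 16 for each unit, where Pb is the price buyers pay.
Supply in terms of Pb becomes Qs = -180 + 6.5(Pb + 16) = -76 + 6.5Pb. Setting this equal to demand: 381 - 8Pb = -76 + 6.5Pb, so Pb = 914/29.
Sellers receive Ps = 914/29 + 16 = 1378/29; Q' = 381 − 8·(914/29) = 3737/29.
ΔCS = ½(2073/29 + 3737/29)(1122/29 − 914/29) = 604240/841; ΔPS = ½(2073/29 + 3737/29)(1378/29 − 1122/29) = 743680/841.
Government spending = 16 × 3737/29 = 59792/29.
Net change = 604240/841 + 743680/841 − 59792/29 = -13312/29. The loss equals the DWL triangle ½·16·1664/29.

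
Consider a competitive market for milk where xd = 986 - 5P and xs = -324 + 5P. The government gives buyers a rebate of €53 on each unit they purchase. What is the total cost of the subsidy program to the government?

Government cost = €24565.5

Pre-subsidy: 986 - 5P = -324 + 5P gives P* = 131, x* = 331.
With the rebate, buyers effectively pay Pb = Ps − 53, where Ps is the price sellers receive.
Demand in terms of Ps becomes xd = 986 − 5(Ps − 53) = 1251 - 5Ps. Setting this equal to supply: 1251 - 5Ps = -324 + 5Ps, so Ps = 157.5.
Buyers pay Pb = 157.5 − 53 = 104.5; x' = -324 + 5·157.5 = 463.5.
Government outlay = subsidy × quantity = 53 × 463.5 = 24565.5.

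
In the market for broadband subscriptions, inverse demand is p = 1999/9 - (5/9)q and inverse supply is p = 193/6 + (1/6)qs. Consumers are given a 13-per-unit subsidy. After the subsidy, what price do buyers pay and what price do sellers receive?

Buyers pay 66; sellers receive 79

Pre-subsidy: 1999/9 - (5/9)q = 193/6 + (1/6)q gives q* = 263 and p* = 76.
With the rebate, buyers effectively pay pb = ps − 13, where ps is the price sellers receive.
On the curves, pb = 1999/9 - (5/9)q and ps = 193/6 + (1/6)q; the wedge ps − pb = 13 gives 193/6 + (1/6)q − (1999/9 - (5/9)q) = 13, so q' = 281.
Then pb = 1999/9 − (5/9)·281 = 66 and ps = 193/6 + (1/6)·281 = 79.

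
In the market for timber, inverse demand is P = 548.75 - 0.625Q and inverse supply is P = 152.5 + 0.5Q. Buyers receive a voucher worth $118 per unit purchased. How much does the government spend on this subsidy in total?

Pre-subsidy: 548.75 - 0.625Q = 152.5 + 0.5Q gives Q* = 3170/9 and P* = 5915/18.
With the rebate, buyers effectively pay Pb = Ps − 118, where Ps is the price sellers receive.
On the curves, Pb = 548.75 - 0.625Q and Ps = 152.5 + 0.5Q; the wedge Ps − Pb = 118 gives 152.5 + 0.5Q − (548.75 - 0.625Q) = 118, so Q' = 4114/9.
Then Pb = 548.75 − 0.625·(4114/9) = 4735/18 and Ps = 152.5 + 0.5·(4114/9) = 6859/18.
Government outlay = subsidy × quantity = 118 × 4114/9 = 485452/9.

Government cost = 485452/9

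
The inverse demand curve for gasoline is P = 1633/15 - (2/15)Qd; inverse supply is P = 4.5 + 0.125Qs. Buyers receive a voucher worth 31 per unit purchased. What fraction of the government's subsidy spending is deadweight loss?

Pre-subsidy: 1633/15 - (2/15)Q = 4.5 + 0.125Q gives Q* = 404 and P* = 55.
With the rebate, buyers effectively pay Pb = Ps − 31, where Ps is the price sellers receive.
On the curves, Pb = 1633/15 - (2/15)Q and Ps = 4.5 + 0.125Q; the wedge Ps − Pb = 31 gives 4.5 + 0.125Q − (1633/15 - (2/15)Q) = 31, so Q' = 524.
Then Pb = 1633/15 − (2/15)·524 = 39 and Ps = 4.5 + 0.125·524 = 70.
ΔCS = ½(404 + 524)(55 − 39) = 7424; ΔPS = ½(404 + 524)(70 − 55) = 6960.
Government spending = 31 × 524 = 16244.
DWL = ½ × 31 × (524 − 404) = 1860; fraction = 1860 / 16244 = 15/131.

DWL / government spending = 15/131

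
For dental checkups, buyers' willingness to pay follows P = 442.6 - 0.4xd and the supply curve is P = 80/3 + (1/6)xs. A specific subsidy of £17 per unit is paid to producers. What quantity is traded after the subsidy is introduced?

x' = 764

Pre-subsidy: 442.6 - 0.4x = 80/3 + (1/6)x gives x* = 734 and P* = 149.
With the subsidy, sellers receive Ps = Pb + 17 for each unit, where Pb is the price buyers pay.
On the curves, Pb = 442.6 - 0.4x and Ps = 80/3 + (1/6)x; the wedge Ps − Pb = 17 gives 80/3 + (1/6)x − (442.6 - 0.4x) = 17, so x' = 764.
Then Pb = 442.6 − 0.4·764 = 137 and Ps = 80/3 + (1/6)·764 = 154.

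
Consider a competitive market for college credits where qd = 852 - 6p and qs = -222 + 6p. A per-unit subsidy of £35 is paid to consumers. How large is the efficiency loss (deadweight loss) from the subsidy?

Deadweight loss = £1837.5

Pre-subsidy: 852 - 6p = -222 + 6p gives p* = 89.5, q* = 315.
With the rebate, buyers effectively pay pb = ps − 35, where ps is the price sellers receive.
Demand in terms of ps becomes qd = 852 − 6(ps − 35) = 1062 - 6ps. Setting this equal to supply: 1062 - 6ps = -222 + 6ps, so ps = 107.
Buyers pay pb = 107 − 35 = 72; q' = -222 + 6·107 = 420.
The subsidy expands output by 420 − 315 = 105 past the efficient level; on those units the gap between marginal cost and willingness to pay runs from 0 up to 35.
DWL = ½ × 35 × 105 = 1837.5.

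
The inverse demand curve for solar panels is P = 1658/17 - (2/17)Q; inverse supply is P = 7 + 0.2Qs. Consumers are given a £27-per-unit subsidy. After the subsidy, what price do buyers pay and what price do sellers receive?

Pre-subsidy: 1658/17 - (2/17)Q = 7 + 0.2Q gives Q* = 285 and P* = 64.
With the rebate, buyers effectively pay Pb = Ps − 27, where Ps is the price sellers receive.
On the curves, Pb = 1658/17 - (2/17)Q and Ps = 7 + 0.2Q; the wedge Ps − Pb = 27 gives 7 + 0.2Q − (1658/17 - (2/17)Q) = 27, so Q' = 370.
Then Pb = 1658/17 − (2/17)·370 = 54 and Ps = 7 + 0.2·370 = 81.

Buyers pay £54; sellers receive £81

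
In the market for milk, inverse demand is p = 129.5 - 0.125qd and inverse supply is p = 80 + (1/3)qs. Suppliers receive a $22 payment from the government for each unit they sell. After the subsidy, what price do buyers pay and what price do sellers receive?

Buyers pay $110; sellers receive $132

Pre-subsidy: 129.5 - 0.125q = 80 + (1/3)q gives q* = 108 and p* = 116.
With the subsidy, sellers receive ps = pb + 22 for each unit, where pb is the price buyers pay.
On the curves, pb = 129.5 - 0.125q and ps = 80 + (1/3)q; the wedge ps − pb = 22 gives 80 + (1/3)q − (129.5 - 0.125q) = 22, so q' = 156.
Then pb = 129.5 − 0.125·156 = 110 and ps = 80 + (1/3)·156 = 132.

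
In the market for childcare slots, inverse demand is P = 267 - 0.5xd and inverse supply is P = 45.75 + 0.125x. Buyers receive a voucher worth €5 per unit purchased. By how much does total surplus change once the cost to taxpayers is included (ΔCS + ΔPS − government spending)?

Net change in total surplus = -€20

Pre-subsidy: 267 - 0.5x = 45.75 + 0.125x gives x* = 354 and P* = 90.
With the rebate, buyers effectively pay Pb = Ps − 5, where Ps is the price sellers receive.
On the curves, Pb = 267 - 0.5x and Ps = 45.75 + 0.125x; the wedge Ps − Pb = 5 gives 45.75 + 0.125x − (267 - 0.5x) = 5, so x' = 362.
Then Pb = 267 − 0.5·362 = 86 and Ps = 45.75 + 0.125·362 = 91.
ΔCS = ½(354 + 362)(90 − 86) = 1432; ΔPS = ½(354 + 362)(91 − 90) = 358.
Government spending = 5 × 362 = 1810.
Net change = 1432 + 358 − 1810 = -20. The loss equals the DWL triangle ½·5·8.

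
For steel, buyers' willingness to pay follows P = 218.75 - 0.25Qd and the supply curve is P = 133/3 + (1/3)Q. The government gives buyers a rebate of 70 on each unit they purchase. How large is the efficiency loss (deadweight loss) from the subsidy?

Pre-subsidy: 218.75 - 0.25Q = 133/3 + (1/3)Q gives Q* = 299 and P* = 144.
With the rebate, buyers effectively pay Pb = Ps − 70, where Ps is the price sellers receive.
On the curves, Pb = 218.75 - 0.25Q and Ps = 133/3 + (1/3)Q; the wedge Ps − Pb = 70 gives 133/3 + (1/3)Q − (218.75 - 0.25Q) = 70, so Q' = 419.
Then Pb = 218.75 − 0.25·419 = 114 and Ps = 133/3 + (1/3)·419 = 184.
The subsidy expands output by 419 − 299 = 120 past the efficient level; on those units the gap between marginal cost and willingness to pay runs from 0 up to 70.
DWL = ½ × 70 × 120 = 4200.

Deadweight loss = 4200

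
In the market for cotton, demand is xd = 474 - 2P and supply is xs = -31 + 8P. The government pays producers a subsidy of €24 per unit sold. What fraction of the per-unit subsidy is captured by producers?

Producer share = 0.2

Pre-subsidy: 474 - 2P = -31 + 8P gives P* = 50.5, x* = 373.
With the subsidy, sellers receive Ps = Pb + 24 for each unit, where Pb is the price buyers pay.
Supply in terms of Pb becomes xs = -31 + 8(Pb + 24) = 161 + 8Pb. Setting this equal to demand: 474 - 2Pb = 161 + 8Pb, so Pb = 31.3.
Sellers receive Ps = 31.3 + 24 = 55.3; x' = 474 − 2·31.3 = 411.4.
Buyers' price falls by P* − Pb = 50.5 − 31.3 = 19.2; sellers' price rises by Ps − P* = 55.3 − 50.5 = 4.8.
So producers capture 4.8/24 = 0.2 of each unit of subsidy.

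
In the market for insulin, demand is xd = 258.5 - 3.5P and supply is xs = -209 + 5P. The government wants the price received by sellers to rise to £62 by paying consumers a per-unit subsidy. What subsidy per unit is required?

Required subsidy s = £17 per unit

At a seller price of 62, quantity supplied is -209 + 5·62 = 101.
Buyers absorb 101 only when they pay Pb with 258.5 − 3.5·Pb = 101, i.e. Pb = 45.
s = Ps − Pb = 62 − 45 = 17.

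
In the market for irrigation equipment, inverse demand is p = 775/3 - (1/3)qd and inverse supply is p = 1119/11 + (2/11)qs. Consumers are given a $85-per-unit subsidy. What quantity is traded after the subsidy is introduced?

q' = 469

Pre-subsidy: 775/3 - (1/3)q = 1119/11 + (2/11)q gives q* = 304 and p* = 157.
With the rebate, buyers effectively pay pb = ps − 85, where ps is the price sellers receive.
On the curves, pb = 775/3 - (1/3)q and ps = 1119/11 + (2/11)q; the wedge ps − pb = 85 gives 1119/11 + (2/11)q − (775/3 - (1/3)q) = 85, so q' = 469.
Then pb = 775/3 − (1/3)·469 = 102 and ps = 1119/11 + (2/11)·469 = 187.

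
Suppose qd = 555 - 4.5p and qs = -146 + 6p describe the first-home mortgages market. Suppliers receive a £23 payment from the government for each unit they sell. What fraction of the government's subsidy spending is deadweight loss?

Pre-subsidy: 555 - 4.5p = -146 + 6p gives p* = 1402/21, q* = 1782/7.
With the subsidy, sellers receive ps = pb + 23 for each unit, where pb is the price buyers pay.
Supply in terms of pb becomes qs = -146 + 6(pb + 23) = -8 + 6pb. Setting this equal to demand: 555 - 4.5pb = -8 + 6pb, so pb = 1126/21.
Sellers receive ps = 1126/21 + 23 = 1609/21; q' = 555 − 4.5·(1126/21) = 2196/7.
ΔCS = ½(1782/7 + 2196/7)(1402/21 − 1126/21) = 182988/49; ΔPS = ½(1782/7 + 2196/7)(1609/21 − 1402/21) = 137241/49.
Government spending = 23 × 2196/7 = 50508/7.
DWL = ½ × 23 × (2196/7 − 1782/7) = 4761/7; fraction = (4761/7) / (50508/7) = 23/244.

DWL / government spending = 23/244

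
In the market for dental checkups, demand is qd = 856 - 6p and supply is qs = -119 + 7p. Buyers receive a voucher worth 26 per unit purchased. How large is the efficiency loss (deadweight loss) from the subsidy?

Pre-subsidy: 856 - 6p = -119 + 7p gives p* = 75, q* = 406.
With the rebate, buyers effectively pay pb = ps − 26, where ps is the price sellers receive.
Demand in terms of ps becomes qd = 856 − 6(ps − 26) = 1012 - 6ps. Setting this equal to supply: 1012 - 6ps = -119 + 7ps, so ps = 87.
Buyers pay pb = 87 − 26 = 61; q' = -119 + 7·87 = 490.
The subsidy expands output by 490 − 406 = 84 past the efficient level; on those units the gap between marginal cost and willingness to pay runs from 0 up to 26.
DWL = ½ × 26 × 84 = 1092.

Deadweight loss = 1092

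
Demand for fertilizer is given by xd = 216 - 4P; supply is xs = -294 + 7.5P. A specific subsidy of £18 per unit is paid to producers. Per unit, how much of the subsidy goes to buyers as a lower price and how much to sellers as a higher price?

Pre-subsidy: 216 - 4P = -294 + 7.5P gives P* = 1020/23, x* = 888/23.
With the subsidy, sellers receive Ps = Pb + 18 for each unit, where Pb is the price buyers pay.
Supply in terms of Pb becomes xs = -294 + 7.5(Pb + 18) = -159 + 7.5Pb. Setting this equal to demand: 216 - 4Pb = -159 + 7.5Pb, so Pb = 750/23.
Sellers receive Ps = 750/23 + 18 = 1164/23; x' = 216 − 4·(750/23) = 1968/23.
Buyers' price falls by P* − Pb = 1020/23 − 750/23 = 270/23; sellers' price rises by Ps − P* = 1164/23 − 1020/23 = 144/23.

Buyers gain 270/23 per unit; sellers gain 144/23 per unit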